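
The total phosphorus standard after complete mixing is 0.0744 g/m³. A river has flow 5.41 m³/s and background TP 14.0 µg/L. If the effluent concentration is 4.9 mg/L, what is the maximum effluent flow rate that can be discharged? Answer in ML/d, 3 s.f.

14.0 µg/L = 0.014 mg/L.
Mass balance at complete mixing: C_std·(Q_w + Q_r) = Q_w·C_e + Q_r·C_b.
Rearranging, Q_w = Q_r·(C_std − C_b)/(C_e − C_std) = 5.41·(0.0744 − 0.014) / (4.9 − 0.0744) = 0.06771 m³/s.
= 5.851 ML/d.

5.85 ML/d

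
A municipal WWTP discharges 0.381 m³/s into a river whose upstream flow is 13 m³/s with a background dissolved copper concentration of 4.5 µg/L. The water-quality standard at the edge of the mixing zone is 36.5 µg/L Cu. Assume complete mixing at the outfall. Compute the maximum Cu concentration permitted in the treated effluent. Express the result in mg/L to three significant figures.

4.5 µg/L = 0.0045 mg/L.
36.5 µg/L = 0.0365 mg/L.
Mass balance: 0.0365·13.38 = 0.381·Cₑ + 13·0.0045.
Cₑ = (0.4884 − 0.0585) / 0.381 = 1.128 mg/L.

1.13 mg/L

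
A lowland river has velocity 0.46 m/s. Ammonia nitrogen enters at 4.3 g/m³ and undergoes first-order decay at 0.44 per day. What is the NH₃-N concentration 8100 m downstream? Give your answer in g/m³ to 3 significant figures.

Travel time t = 8100 m / 0.46 m/s = 8100/0.46 = 1.761e+04 s = 0.2038 d.
First-order decay: C = 4.3·exp(−0.44·0.2038) = 4.3·0.9142 = 3.931 g/m³.

3.93 g/m³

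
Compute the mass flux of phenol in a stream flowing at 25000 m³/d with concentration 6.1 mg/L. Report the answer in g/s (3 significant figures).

1.77 g/s

25000 m³/d = 0.2894 m³/s.
Mass flux = Q·C = 0.2894 m³/s × 6.1 g/m³ = 1.765 g/s.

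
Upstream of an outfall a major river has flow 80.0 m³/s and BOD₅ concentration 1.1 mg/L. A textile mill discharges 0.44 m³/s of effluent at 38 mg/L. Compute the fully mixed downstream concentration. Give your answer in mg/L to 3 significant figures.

1.30 mg/L

Conservation of mass across the mixing zone: C = (0.44·38 + 80·1.1) / (0.44 + 80) = 104.7/80.44 = 1.302 mg/L.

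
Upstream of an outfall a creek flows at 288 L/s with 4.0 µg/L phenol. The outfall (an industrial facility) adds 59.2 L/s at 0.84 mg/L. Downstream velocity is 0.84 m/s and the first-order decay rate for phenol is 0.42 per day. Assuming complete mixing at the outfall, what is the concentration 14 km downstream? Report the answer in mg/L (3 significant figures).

0.135 mg/L

59.2 L/s = 0.0592 m³/s.
288 L/s = 0.288 m³/s.
4.0 µg/L = 0.004 mg/L.
After complete mixing, C₀ = (0.0592·0.84 + 0.288·0.004) / 0.3472 = 0.1465 mg/L.
Travel time t = 1.4e+04 m / 0.84 m/s = 1.667e+04 s = 0.1929 d.
C = 0.1465·exp(−0.42·0.1929) = 0.1465·0.9222 = 0.1351 mg/L.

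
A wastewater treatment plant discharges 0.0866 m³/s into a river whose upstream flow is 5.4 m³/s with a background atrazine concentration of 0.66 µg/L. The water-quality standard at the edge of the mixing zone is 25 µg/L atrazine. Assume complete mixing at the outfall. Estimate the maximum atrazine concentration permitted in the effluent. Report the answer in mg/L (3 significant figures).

0.66 µg/L = 0.00066 mg/L.
25 µg/L = 0.025 mg/L.
Mass balance: 0.025·5.487 = 0.0866·Cₑ + 5.4·0.00066.
Cₑ = (0.1372 − 0.003564) / 0.0866 = 1.543 mg/L.

1.54 mg/L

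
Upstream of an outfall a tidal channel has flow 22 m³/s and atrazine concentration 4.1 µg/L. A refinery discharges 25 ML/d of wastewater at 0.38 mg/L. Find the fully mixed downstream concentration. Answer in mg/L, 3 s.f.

0.00898 mg/L

25 ML/d = 0.2894 m³/s.
4.1 µg/L = 0.0041 mg/L.
Conservation of mass across the mixing zone: C = (0.2894·0.38 + 22·0.0041) / (0.2894 + 22) = 0.2002/22.29 = 0.00898 mg/L.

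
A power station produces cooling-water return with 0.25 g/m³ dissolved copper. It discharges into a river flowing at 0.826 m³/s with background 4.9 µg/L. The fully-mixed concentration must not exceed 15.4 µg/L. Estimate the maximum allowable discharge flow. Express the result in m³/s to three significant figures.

0.0370 m³/s

4.9 µg/L = 0.0049 mg/L.
15.4 µg/L = 0.0154 mg/L.
Mass balance at complete mixing: C_std·(Q_w + Q_r) = Q_w·C_e + Q_r·C_b.
Rearranging, Q_w = Q_r·(C_std − C_b)/(C_e − C_std) = 0.826·(0.0154 − 0.0049) / (0.25 − 0.0154) = 0.03697 m³/s.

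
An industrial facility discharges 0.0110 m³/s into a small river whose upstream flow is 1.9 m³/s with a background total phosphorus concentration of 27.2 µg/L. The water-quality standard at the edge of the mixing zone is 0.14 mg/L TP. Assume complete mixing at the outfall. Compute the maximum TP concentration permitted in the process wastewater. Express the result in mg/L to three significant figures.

27.2 µg/L = 0.0272 mg/L.
Mass balance: 0.14·1.911 = 0.011·Cₑ + 1.9·0.0272.
Cₑ = (0.2675 − 0.05168) / 0.011 = 19.62 mg/L.

19.6 mg/L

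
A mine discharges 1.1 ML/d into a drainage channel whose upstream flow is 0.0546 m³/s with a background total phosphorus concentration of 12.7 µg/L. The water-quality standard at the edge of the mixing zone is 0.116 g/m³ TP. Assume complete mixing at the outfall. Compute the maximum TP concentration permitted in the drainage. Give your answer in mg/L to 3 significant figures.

0.559 mg/L

1.1 ML/d = 0.01273 m³/s.
12.7 µg/L = 0.0127 mg/L.
Mass balance: 0.116·0.06733 = 0.01273·Cₑ + 0.0546·0.0127.
Cₑ = (0.00781 − 0.0006934) / 0.01273 = 0.559 mg/L.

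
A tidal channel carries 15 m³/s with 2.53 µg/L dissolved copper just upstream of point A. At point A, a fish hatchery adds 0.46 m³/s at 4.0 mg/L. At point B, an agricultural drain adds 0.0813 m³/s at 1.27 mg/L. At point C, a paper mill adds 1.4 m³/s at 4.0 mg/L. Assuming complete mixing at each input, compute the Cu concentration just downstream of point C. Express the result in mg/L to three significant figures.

0.447 mg/L

2.53 µg/L = 0.00253 mg/L.
After input A: C = (15·0.00253 + 0.46·4) / 15.46 = 0.1215 mg/L.
After input B: C = (15.46·0.1215 + 0.0813·1.27) / 15.54 = 0.1275 mg/L.
After input C: C = (15.54·0.1275 + 1.4·4) / 16.94 = 0.4475 mg/L.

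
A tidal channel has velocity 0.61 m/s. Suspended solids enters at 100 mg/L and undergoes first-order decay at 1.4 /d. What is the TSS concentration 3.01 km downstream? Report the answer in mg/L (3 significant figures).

92.3 mg/L

Travel time t = 3.01 km / 0.61 m/s = 3010/0.61 = 4934 s = 0.05711 d.
First-order decay: C = 100·exp(−1.4·0.05711) = 100·0.9232 = 92.32 mg/L.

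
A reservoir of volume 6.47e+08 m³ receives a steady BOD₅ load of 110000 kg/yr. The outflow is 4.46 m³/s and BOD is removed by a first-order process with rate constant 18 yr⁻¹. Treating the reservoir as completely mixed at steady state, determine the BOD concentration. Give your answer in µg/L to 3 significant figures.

Outflow Q = 4.46 m³/s × 3.156e+07 s/yr = 1.407e+08 m³/yr.
Steady-state CSTR mass balance: W = Q·C + k·V·C, so C = W/(Q + kV).
Q + kV = 1.407e+08 + 18·6.47e+08 = 1.179e+10 m³/yr.
C = 110000/1.179e+10 = 9.333e-06 kg/m³ = 0.009333 mg/L = 9.333 µg/L.

9.33 µg/L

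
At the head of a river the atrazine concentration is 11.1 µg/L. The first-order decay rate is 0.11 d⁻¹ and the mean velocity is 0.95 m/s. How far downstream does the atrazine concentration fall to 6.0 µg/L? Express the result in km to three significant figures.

459 km

From C = C₀·e^(−kt), t = ln(C₀/C)/k = ln(11.1/6.0)/0.11 = 0.6152/0.11 = 5.593 d.
Distance = v·t = 0.95 m/s × 4.832e+05 s = 4.59e+05 m = 459 km.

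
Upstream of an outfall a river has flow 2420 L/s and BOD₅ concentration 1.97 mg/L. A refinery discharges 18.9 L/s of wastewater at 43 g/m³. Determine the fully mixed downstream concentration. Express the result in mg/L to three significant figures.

18.9 L/s = 0.0189 m³/s.
2420 L/s = 2.42 m³/s.
Conservation of mass across the mixing zone: C = (0.0189·43 + 2.42·1.97) / (0.0189 + 2.42) = 5.58/2.439 = 2.288 mg/L.

2.29 mg/L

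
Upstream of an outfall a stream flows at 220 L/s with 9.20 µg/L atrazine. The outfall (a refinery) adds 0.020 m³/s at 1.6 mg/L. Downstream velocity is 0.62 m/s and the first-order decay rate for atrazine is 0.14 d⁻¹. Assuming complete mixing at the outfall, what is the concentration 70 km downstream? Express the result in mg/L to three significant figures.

220 L/s = 0.22 m³/s.
9.20 µg/L = 0.0092 mg/L.
After complete mixing, C₀ = (0.02·1.6 + 0.22·0.0092) / 0.24 = 0.1418 mg/L.
Travel time t = 7e+04 m / 0.62 m/s = 1.129e+05 s = 1.307 d.
C = 0.1418·exp(−0.14·1.307) = 0.1418·0.8328 = 0.1181 mg/L.

0.118 mg/L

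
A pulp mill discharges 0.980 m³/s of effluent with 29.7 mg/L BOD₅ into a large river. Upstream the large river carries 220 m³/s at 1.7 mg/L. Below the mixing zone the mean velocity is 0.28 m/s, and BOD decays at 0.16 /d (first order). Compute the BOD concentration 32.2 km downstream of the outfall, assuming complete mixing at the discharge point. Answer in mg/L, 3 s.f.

1.47 mg/L

After complete mixing, C₀ = (0.98·29.7 + 220·1.7) / 221 = 1.824 mg/L.
Travel time t = 3.22e+04 m / 0.28 m/s = 1.15e+05 s = 1.331 d.
C = 1.824·exp(−0.16·1.331) = 1.824·0.8082 = 1.474 mg/L.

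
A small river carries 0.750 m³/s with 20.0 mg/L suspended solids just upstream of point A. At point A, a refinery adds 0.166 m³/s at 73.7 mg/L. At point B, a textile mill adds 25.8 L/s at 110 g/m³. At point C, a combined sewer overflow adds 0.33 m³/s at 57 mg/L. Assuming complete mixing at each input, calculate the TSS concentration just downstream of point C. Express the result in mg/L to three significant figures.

After input A: C = (0.75·20 + 0.166·73.7) / 0.916 = 29.73 mg/L.
25.8 L/s = 0.0258 m³/s.
After input B: C = (0.916·29.73 + 0.0258·110) / 0.9418 = 31.93 mg/L.
After input C: C = (0.9418·31.93 + 0.33·57) / 1.272 = 38.44 mg/L.

38.4 mg/L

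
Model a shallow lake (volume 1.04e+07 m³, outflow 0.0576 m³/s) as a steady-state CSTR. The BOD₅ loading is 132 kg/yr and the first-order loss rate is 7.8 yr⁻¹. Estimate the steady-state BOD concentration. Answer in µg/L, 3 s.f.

1.59 µg/L

Outflow Q = 0.0576 m³/s × 3.156e+07 s/yr = 1.818e+06 m³/yr.
Steady-state CSTR mass balance: W = Q·C + k·V·C, so C = W/(Q + kV).
Q + kV = 1.818e+06 + 7.8·1.04e+07 = 8.294e+07 m³/yr.
C = 132/8.294e+07 = 1.592e-06 kg/m³ = 0.001592 mg/L = 1.592 µg/L.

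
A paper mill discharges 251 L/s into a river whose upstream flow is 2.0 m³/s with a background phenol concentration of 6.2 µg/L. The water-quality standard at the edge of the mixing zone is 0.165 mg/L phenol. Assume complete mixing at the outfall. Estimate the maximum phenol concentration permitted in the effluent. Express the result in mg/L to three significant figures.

1.43 mg/L

251 L/s = 0.251 m³/s.
6.2 µg/L = 0.0062 mg/L.
Mass balance: 0.165·2.251 = 0.251·Cₑ + 2·0.0062.
Cₑ = (0.3714 − 0.0124) / 0.251 = 1.43 mg/L.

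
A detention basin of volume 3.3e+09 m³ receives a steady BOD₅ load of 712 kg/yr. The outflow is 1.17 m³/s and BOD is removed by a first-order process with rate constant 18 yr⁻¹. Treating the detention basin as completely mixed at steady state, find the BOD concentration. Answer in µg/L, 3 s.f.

0.0120 µg/L

Outflow Q = 1.17 m³/s × 3.156e+07 s/yr = 3.692e+07 m³/yr.
Steady-state CSTR mass balance: W = Q·C + k·V·C, so C = W/(Q + kV).
Q + kV = 3.692e+07 + 18·3.3e+09 = 5.944e+10 m³/yr.
C = 712/5.944e+10 = 1.198e-08 kg/m³ = 1.198e-05 mg/L = 0.01198 µg/L.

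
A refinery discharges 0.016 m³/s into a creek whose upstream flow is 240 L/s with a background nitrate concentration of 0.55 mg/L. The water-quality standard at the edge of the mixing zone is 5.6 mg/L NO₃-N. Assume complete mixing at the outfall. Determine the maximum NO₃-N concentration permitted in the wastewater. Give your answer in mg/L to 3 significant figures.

81.4 mg/L

240 L/s = 0.24 m³/s.
Mass balance: 5.6·0.256 = 0.016·Cₑ + 0.24·0.55.
Cₑ = (1.434 − 0.132) / 0.016 = 81.35 mg/L.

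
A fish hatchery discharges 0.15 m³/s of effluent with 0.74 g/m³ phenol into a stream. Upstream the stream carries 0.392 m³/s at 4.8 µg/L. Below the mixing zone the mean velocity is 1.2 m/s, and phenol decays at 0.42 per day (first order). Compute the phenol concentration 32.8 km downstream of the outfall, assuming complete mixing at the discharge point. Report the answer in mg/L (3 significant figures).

0.182 mg/L

4.8 µg/L = 0.0048 mg/L.
After complete mixing, C₀ = (0.15·0.74 + 0.392·0.0048) / 0.542 = 0.2083 mg/L.
Travel time t = 3.28e+04 m / 1.2 m/s = 2.733e+04 s = 0.3164 d.
C = 0.2083·exp(−0.42·0.3164) = 0.2083·0.8756 = 0.1824 mg/L.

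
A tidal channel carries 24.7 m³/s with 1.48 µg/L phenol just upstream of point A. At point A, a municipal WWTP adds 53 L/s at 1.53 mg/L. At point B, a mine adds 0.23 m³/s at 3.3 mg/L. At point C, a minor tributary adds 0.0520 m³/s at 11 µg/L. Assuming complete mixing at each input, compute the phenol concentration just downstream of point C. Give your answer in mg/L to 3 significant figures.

1.48 µg/L = 0.00148 mg/L.
53 L/s = 0.053 m³/s.
After input A: C = (24.7·0.00148 + 0.053·1.53) / 24.75 = 0.004753 mg/L.
After input B: C = (24.75·0.004753 + 0.23·3.3) / 24.98 = 0.03509 mg/L.
11 µg/L = 0.011 mg/L.
After input C: C = (24.98·0.03509 + 0.052·0.011) / 25.04 = 0.03504 mg/L.

0.0350 mg/L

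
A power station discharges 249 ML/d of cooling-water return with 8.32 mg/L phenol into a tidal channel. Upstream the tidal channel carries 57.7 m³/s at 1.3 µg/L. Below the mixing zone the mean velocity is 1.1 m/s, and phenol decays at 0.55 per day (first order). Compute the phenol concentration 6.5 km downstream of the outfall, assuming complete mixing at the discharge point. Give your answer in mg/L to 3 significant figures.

249 ML/d = 2.882 m³/s.
1.3 µg/L = 0.0013 mg/L.
After complete mixing, C₀ = (2.882·8.32 + 57.7·0.0013) / 60.58 = 0.397 mg/L.
Travel time t = 6500 m / 1.1 m/s = 5909 s = 0.06839 d.
C = 0.397·exp(−0.55·0.06839) = 0.397·0.9631 = 0.3824 mg/L.

0.382 mg/L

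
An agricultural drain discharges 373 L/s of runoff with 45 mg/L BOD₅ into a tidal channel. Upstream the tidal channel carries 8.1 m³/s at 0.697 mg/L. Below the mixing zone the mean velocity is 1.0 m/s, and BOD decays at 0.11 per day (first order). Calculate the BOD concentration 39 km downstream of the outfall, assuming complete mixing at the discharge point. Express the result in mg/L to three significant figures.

2.52 mg/L

373 L/s = 0.373 m³/s.
After complete mixing, C₀ = (0.373·45 + 8.1·0.697) / 8.473 = 2.647 mg/L.
Travel time t = 3.9e+04 m / 1.0 m/s = 3.9e+04 s = 0.4514 d.
C = 2.647·exp(−0.11·0.4514) = 2.647·0.9516 = 2.519 mg/L.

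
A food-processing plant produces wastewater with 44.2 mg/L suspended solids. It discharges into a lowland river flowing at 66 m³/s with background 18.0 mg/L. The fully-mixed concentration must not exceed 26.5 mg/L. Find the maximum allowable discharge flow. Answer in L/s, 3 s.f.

Mass balance at complete mixing: C_std·(Q_w + Q_r) = Q_w·C_e + Q_r·C_b.
Rearranging, Q_w = Q_r·(C_std − C_b)/(C_e − C_std) = 66·(26.5 − 18) / (44.2 − 26.5) = 31.69 m³/s.
= 3.169e+04 L/s.

31700 L/s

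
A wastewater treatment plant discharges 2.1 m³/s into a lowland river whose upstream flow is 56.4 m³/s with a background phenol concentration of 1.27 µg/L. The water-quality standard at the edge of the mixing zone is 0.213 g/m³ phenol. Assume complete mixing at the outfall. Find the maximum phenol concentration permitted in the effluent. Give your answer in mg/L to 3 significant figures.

5.90 mg/L

1.27 µg/L = 0.00127 mg/L.
Mass balance: 0.213·58.5 = 2.1·Cₑ + 56.4·0.00127.
Cₑ = (12.46 − 0.07163) / 2.1 = 5.899 mg/L.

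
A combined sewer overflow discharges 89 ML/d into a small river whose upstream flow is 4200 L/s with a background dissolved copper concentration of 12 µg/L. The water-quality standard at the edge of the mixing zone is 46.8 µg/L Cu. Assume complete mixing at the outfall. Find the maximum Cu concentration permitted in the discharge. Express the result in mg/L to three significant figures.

89 ML/d = 1.03 m³/s.
4200 L/s = 4.2 m³/s.
12 µg/L = 0.012 mg/L.
46.8 µg/L = 0.0468 mg/L.
Mass balance: 0.0468·5.23 = 1.03·Cₑ + 4.2·0.012.
Cₑ = (0.2448 − 0.0504) / 1.03 = 0.1887 mg/L.

0.189 mg/L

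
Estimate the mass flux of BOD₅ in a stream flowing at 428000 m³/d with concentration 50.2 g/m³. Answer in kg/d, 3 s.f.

21500 kg/d

428000 m³/d = 4.954 m³/s.
Mass flux = Q·C = 4.954 m³/s × 50.2 g/m³ = 248.7 g/s.
= 248.7 g/s × 86.4 = 2.149e+04 kg/d.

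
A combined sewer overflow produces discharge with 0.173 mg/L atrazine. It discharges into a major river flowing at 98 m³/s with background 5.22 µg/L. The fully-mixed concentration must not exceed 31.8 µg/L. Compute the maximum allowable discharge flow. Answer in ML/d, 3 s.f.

5.22 µg/L = 0.00522 mg/L.
31.8 µg/L = 0.0318 mg/L.
Mass balance at complete mixing: C_std·(Q_w + Q_r) = Q_w·C_e + Q_r·C_b.
Rearranging, Q_w = Q_r·(C_std − C_b)/(C_e − C_std) = 98·(0.0318 − 0.00522) / (0.173 − 0.0318) = 18.45 m³/s.
= 1594 ML/d.

1590 ML/d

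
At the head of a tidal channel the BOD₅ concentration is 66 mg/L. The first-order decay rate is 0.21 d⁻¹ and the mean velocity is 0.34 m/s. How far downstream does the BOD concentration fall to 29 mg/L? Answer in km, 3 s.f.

From C = C₀·e^(−kt), t = ln(C₀/C)/k = ln(66/29)/0.21 = 0.8224/0.21 = 3.916 d.
Distance = v·t = 0.34 m/s × 3.383e+05 s = 1.15e+05 m = 115 km.

115 km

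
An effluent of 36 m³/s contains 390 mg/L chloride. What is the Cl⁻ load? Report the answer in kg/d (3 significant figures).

1.21e+06 kg/d

Mass flux = Q·C = 36 m³/s × 390 g/m³ = 1.404e+04 g/s.
= 1.404e+04 g/s × 86.4 = 1.213e+06 kg/d.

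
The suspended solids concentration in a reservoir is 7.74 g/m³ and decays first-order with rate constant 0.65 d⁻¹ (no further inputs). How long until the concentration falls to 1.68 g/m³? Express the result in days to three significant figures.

t = ln(C₀/C)/k = ln(7.74/1.68)/0.65 = 1.528/0.65 = 2.35 d.

2.35 d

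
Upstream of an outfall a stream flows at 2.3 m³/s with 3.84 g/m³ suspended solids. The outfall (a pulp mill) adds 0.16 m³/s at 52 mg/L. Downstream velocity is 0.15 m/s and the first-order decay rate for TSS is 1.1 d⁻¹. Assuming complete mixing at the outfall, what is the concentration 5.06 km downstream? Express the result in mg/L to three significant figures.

After complete mixing, C₀ = (0.16·52 + 2.3·3.84) / 2.46 = 6.972 mg/L.
Travel time t = 5060 m / 0.15 m/s = 3.373e+04 s = 0.3904 d.
C = 6.972·exp(−1.1·0.3904) = 6.972·0.6509 = 4.538 mg/L.

4.54 mg/L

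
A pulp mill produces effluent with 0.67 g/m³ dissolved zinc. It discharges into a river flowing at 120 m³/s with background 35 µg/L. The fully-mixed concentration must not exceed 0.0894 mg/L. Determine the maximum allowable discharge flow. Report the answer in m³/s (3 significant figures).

11.2 m³/s

35 µg/L = 0.035 mg/L.
Mass balance at complete mixing: C_std·(Q_w + Q_r) = Q_w·C_e + Q_r·C_b.
Rearranging, Q_w = Q_r·(C_std − C_b)/(C_e − C_std) = 120·(0.0894 − 0.035) / (0.67 − 0.0894) = 11.24 m³/s.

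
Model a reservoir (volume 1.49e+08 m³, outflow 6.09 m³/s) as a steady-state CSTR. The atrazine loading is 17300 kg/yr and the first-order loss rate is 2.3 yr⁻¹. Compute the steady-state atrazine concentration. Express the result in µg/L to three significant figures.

Outflow Q = 6.09 m³/s × 3.156e+07 s/yr = 1.922e+08 m³/yr.
Steady-state CSTR mass balance: W = Q·C + k·V·C, so C = W/(Q + kV).
Q + kV = 1.922e+08 + 2.3·1.49e+08 = 5.349e+08 m³/yr.
C = 17300/5.349e+08 = 3.234e-05 kg/m³ = 0.03234 mg/L = 32.34 µg/L.

32.3 µg/L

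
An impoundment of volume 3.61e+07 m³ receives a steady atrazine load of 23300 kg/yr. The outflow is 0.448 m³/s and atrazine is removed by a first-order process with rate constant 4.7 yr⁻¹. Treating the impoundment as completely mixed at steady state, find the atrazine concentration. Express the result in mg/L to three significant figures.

Outflow Q = 0.448 m³/s × 3.156e+07 s/yr = 1.414e+07 m³/yr.
Steady-state CSTR mass balance: W = Q·C + k·V·C, so C = W/(Q + kV).
Q + kV = 1.414e+07 + 4.7·3.61e+07 = 1.838e+08 m³/yr.
C = 23300/1.838e+08 = 0.0001268 kg/m³ = 0.1268 mg/L.

0.127 mg/L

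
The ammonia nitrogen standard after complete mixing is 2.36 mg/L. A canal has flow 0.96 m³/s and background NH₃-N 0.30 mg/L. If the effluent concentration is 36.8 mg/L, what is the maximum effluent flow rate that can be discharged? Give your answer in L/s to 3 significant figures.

Mass balance at complete mixing: C_std·(Q_w + Q_r) = Q_w·C_e + Q_r·C_b.
Rearranging, Q_w = Q_r·(C_std − C_b)/(C_e − C_std) = 0.96·(2.36 − 0.3) / (36.8 − 2.36) = 0.05742 m³/s.
= 57.42 L/s.

57.4 L/s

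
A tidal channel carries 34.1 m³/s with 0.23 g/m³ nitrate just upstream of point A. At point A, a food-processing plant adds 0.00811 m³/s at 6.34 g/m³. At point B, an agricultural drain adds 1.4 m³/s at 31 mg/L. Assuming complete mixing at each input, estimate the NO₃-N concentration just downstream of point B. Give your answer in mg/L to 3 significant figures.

1.44 mg/L

After input A: C = (34.1·0.23 + 0.00811·6.34) / 34.11 = 0.2315 mg/L.
After input B: C = (34.11·0.2315 + 1.4·31) / 35.51 = 1.445 mg/L.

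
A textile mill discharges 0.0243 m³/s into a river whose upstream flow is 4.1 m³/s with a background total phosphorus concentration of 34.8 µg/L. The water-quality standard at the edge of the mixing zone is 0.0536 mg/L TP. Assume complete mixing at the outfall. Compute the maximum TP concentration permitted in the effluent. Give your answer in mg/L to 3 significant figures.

34.8 µg/L = 0.0348 mg/L.
Mass balance: 0.0536·4.124 = 0.0243·Cₑ + 4.1·0.0348.
Cₑ = (0.2211 − 0.1427) / 0.0243 = 3.226 mg/L.

3.23 mg/L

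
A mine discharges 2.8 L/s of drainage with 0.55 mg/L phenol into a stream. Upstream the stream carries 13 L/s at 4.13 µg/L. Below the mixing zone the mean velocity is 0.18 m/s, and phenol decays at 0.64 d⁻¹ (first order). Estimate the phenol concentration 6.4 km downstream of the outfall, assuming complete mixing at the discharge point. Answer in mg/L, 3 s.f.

0.0775 mg/L

2.8 L/s = 0.0028 m³/s.
13 L/s = 0.013 m³/s.
4.13 µg/L = 0.00413 mg/L.
After complete mixing, C₀ = (0.0028·0.55 + 0.013·0.00413) / 0.0158 = 0.1009 mg/L.
Travel time t = 6400 m / 0.18 m/s = 3.556e+04 s = 0.4115 d.
C = 0.1009·exp(−0.64·0.4115) = 0.1009·0.7685 = 0.07751 mg/L.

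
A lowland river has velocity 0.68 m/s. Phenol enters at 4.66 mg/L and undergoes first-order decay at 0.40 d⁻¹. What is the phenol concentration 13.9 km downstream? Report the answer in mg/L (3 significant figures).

4.24 mg/L

Travel time t = 13.9 km / 0.68 m/s = 1.39e+04/0.68 = 2.044e+04 s = 0.2366 d.
First-order decay: C = 4.66·exp(−0.40·0.2366) = 4.66·0.9097 = 4.239 mg/L.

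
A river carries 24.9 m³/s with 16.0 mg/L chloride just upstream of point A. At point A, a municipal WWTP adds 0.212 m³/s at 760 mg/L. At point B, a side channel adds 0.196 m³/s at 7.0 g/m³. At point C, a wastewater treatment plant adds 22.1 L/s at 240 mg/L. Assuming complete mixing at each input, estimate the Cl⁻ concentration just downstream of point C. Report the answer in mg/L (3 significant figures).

After input A: C = (24.9·16 + 0.212·760) / 25.11 = 22.28 mg/L.
After input B: C = (25.11·22.28 + 0.196·7) / 25.31 = 22.16 mg/L.
22.1 L/s = 0.0221 m³/s.
After input C: C = (25.31·22.16 + 0.0221·240) / 25.33 = 22.35 mg/L.

22.4 mg/L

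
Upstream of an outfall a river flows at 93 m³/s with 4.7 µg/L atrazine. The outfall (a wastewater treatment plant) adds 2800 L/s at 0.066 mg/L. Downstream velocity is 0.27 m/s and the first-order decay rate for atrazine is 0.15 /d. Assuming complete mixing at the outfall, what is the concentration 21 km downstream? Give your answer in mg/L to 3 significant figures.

2800 L/s = 2.8 m³/s.
4.7 µg/L = 0.0047 mg/L.
After complete mixing, C₀ = (2.8·0.066 + 93·0.0047) / 95.8 = 0.006492 mg/L.
Travel time t = 2.1e+04 m / 0.27 m/s = 7.778e+04 s = 0.9002 d.
C = 0.006492·exp(−0.15·0.9002) = 0.006492·0.8737 = 0.005672 mg/L.

0.00567 mg/L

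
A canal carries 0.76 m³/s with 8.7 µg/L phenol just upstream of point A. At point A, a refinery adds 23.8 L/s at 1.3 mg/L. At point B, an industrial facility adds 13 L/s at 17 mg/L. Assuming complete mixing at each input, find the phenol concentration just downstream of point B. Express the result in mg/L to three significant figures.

8.7 µg/L = 0.0087 mg/L.
23.8 L/s = 0.0238 m³/s.
After input A: C = (0.76·0.0087 + 0.0238·1.3) / 0.7838 = 0.04791 mg/L.
13 L/s = 0.013 m³/s.
After input B: C = (0.7838·0.04791 + 0.013·17) / 0.7968 = 0.3245 mg/L.

0.324 mg/L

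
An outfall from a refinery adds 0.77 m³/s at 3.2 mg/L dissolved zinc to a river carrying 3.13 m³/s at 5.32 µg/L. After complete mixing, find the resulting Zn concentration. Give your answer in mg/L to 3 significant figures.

5.32 µg/L = 0.00532 mg/L.
Conservation of mass across the mixing zone: C = (0.77·3.2 + 3.13·0.00532) / (0.77 + 3.13) = 2.481/3.9 = 0.6361 mg/L.

0.636 mg/L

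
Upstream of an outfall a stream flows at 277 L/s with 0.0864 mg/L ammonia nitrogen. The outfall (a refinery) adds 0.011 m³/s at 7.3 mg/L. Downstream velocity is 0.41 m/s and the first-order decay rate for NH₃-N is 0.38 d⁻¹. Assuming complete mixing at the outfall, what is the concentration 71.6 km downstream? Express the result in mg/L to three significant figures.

0.168 mg/L

277 L/s = 0.277 m³/s.
After complete mixing, C₀ = (0.011·7.3 + 0.277·0.0864) / 0.288 = 0.3619 mg/L.
Travel time t = 7.16e+04 m / 0.41 m/s = 1.746e+05 s = 2.021 d.
C = 0.3619·exp(−0.38·2.021) = 0.3619·0.4639 = 0.1679 mg/L.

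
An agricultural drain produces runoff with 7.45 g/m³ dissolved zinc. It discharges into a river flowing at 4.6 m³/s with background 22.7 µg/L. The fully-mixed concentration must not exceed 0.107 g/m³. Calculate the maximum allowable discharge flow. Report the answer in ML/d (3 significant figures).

4.56 ML/d

22.7 µg/L = 0.0227 mg/L.
Mass balance at complete mixing: C_std·(Q_w + Q_r) = Q_w·C_e + Q_r·C_b.
Rearranging, Q_w = Q_r·(C_std − C_b)/(C_e − C_std) = 4.6·(0.107 − 0.0227) / (7.45 − 0.107) = 0.05281 m³/s.
= 4.563 ML/d.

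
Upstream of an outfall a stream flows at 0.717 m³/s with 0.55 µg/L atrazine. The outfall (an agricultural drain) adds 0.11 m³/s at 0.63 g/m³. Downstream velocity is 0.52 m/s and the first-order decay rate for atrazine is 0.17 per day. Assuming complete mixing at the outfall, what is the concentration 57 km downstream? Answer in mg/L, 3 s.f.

0.55 µg/L = 0.00055 mg/L.
After complete mixing, C₀ = (0.11·0.63 + 0.717·0.00055) / 0.827 = 0.08427 mg/L.
Travel time t = 5.7e+04 m / 0.52 m/s = 1.096e+05 s = 1.269 d.
C = 0.08427·exp(−0.17·1.269) = 0.08427·0.806 = 0.06792 mg/L.

0.0679 mg/L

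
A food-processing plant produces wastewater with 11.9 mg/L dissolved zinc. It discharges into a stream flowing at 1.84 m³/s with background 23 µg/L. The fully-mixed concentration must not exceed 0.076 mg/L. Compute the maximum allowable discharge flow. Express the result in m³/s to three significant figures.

23 µg/L = 0.023 mg/L.
Mass balance at complete mixing: C_std·(Q_w + Q_r) = Q_w·C_e + Q_r·C_b.
Rearranging, Q_w = Q_r·(C_std − C_b)/(C_e − C_std) = 1.84·(0.076 − 0.023) / (11.9 − 0.076) = 0.008248 m³/s.

0.00825 m³/s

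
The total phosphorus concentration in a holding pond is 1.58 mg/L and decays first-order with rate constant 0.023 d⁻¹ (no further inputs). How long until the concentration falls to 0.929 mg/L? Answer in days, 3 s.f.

t = ln(C₀/C)/k = ln(1.58/0.929)/0.023 = 0.5311/0.023 = 23.09 d.

23.1 d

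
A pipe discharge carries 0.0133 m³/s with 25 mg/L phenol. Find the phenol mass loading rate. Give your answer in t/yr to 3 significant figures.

10.5 t/yr

Mass flux = Q·C = 0.0133 m³/s × 25 g/m³ = 0.3325 g/s.
= 0.3325 g/s × 31.56 = 10.49 t/yr.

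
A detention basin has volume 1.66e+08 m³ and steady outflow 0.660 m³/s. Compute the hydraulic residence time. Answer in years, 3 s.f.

7.97 yr

Q = 0.660 m³/s × 3.156e+07 s/yr = 2.083e+07 m³/yr.
Hydraulic residence time τ = V/Q = 1.66e+08/2.083e+07 = 7.97 yr.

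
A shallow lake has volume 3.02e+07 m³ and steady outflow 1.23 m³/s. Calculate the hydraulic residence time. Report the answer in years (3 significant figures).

0.778 yr

Q = 1.23 m³/s × 3.156e+07 s/yr = 3.882e+07 m³/yr.
Hydraulic residence time τ = V/Q = 3.02e+07/3.882e+07 = 0.778 yr.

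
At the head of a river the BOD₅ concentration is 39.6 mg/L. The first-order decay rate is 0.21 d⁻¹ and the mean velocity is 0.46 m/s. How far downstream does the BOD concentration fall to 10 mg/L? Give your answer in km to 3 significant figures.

260 km

From C = C₀·e^(−kt), t = ln(C₀/C)/k = ln(39.6/10)/0.21 = 1.376/0.21 = 6.554 d.
Distance = v·t = 0.46 m/s × 5.662e+05 s = 2.605e+05 m = 260.5 km.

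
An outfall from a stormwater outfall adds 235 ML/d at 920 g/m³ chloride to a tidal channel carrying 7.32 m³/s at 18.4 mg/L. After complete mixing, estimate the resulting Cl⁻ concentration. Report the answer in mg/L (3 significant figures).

235 ML/d = 2.72 m³/s.
By mass balance at complete mixing, C = (2.72·920 + 7.32·18.4) / (2.72 + 7.32) = 2637/10.04 = 262.7 mg/L.

263 mg/L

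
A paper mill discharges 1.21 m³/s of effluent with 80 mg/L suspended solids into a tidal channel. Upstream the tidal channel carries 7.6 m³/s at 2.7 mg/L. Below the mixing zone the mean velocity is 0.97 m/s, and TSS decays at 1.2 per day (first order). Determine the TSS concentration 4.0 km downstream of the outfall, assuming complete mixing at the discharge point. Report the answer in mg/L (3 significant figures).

12.6 mg/L

After complete mixing, C₀ = (1.21·80 + 7.6·2.7) / 8.81 = 13.32 mg/L.
Travel time t = 4000 m / 0.97 m/s = 4124 s = 0.04773 d.
C = 13.32·exp(−1.2·0.04773) = 13.32·0.9443 = 12.58 mg/L.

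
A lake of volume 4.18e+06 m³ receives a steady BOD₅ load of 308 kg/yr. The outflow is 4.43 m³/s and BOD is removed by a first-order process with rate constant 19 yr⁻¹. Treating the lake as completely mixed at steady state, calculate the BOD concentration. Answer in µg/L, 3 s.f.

Outflow Q = 4.43 m³/s × 3.156e+07 s/yr = 1.398e+08 m³/yr.
Steady-state CSTR mass balance: W = Q·C + k·V·C, so C = W/(Q + kV).
Q + kV = 1.398e+08 + 19·4.18e+06 = 2.192e+08 m³/yr.
C = 308/2.192e+08 = 1.405e-06 kg/m³ = 0.001405 mg/L = 1.405 µg/L.

1.40 µg/L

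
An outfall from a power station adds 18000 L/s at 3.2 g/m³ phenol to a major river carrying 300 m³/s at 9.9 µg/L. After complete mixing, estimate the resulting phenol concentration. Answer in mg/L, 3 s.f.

18000 L/s = 18 m³/s.
9.9 µg/L = 0.0099 mg/L.
By mass balance at complete mixing, C = (18·3.2 + 300·0.0099) / (18 + 300) = 60.57/318 = 0.1905 mg/L.

0.190 mg/L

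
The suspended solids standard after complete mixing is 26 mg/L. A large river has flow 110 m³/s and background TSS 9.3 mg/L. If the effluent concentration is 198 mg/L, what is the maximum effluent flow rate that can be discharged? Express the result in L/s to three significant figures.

10700 L/s

Mass balance at complete mixing: C_std·(Q_w + Q_r) = Q_w·C_e + Q_r·C_b.
Rearranging, Q_w = Q_r·(C_std − C_b)/(C_e − C_std) = 110·(26 − 9.3) / (198 − 26) = 10.68 m³/s.
= 1.068e+04 L/s.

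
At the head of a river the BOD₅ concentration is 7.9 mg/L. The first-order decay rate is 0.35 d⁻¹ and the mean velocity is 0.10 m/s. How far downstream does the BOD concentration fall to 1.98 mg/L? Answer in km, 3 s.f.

34.2 km

From C = C₀·e^(−kt), t = ln(C₀/C)/k = ln(7.9/1.98)/0.35 = 1.384/0.35 = 3.954 d.
Distance = v·t = 0.10 m/s × 3.416e+05 s = 3.416e+04 m = 34.16 km.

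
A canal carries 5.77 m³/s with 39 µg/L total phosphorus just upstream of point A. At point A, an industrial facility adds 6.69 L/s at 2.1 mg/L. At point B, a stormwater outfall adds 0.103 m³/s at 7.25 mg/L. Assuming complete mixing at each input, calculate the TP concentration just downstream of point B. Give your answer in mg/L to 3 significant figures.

0.168 mg/L

39 µg/L = 0.039 mg/L.
6.69 L/s = 0.00669 m³/s.
After input A: C = (5.77·0.039 + 0.00669·2.1) / 5.777 = 0.04139 mg/L.
After input B: C = (5.777·0.04139 + 0.103·7.25) / 5.88 = 0.1677 mg/L.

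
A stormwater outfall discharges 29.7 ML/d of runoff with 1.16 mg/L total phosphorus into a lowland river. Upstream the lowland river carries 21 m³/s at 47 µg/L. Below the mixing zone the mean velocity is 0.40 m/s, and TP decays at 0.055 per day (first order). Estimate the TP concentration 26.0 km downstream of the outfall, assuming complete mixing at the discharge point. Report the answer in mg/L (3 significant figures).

29.7 ML/d = 0.3438 m³/s.
47 µg/L = 0.047 mg/L.
After complete mixing, C₀ = (0.3438·1.16 + 21·0.047) / 21.34 = 0.06493 mg/L.
Travel time t = 2.6e+04 m / 0.40 m/s = 6.5e+04 s = 0.7523 d.
C = 0.06493·exp(−0.055·0.7523) = 0.06493·0.9595 = 0.06229 mg/L.

0.0623 mg/L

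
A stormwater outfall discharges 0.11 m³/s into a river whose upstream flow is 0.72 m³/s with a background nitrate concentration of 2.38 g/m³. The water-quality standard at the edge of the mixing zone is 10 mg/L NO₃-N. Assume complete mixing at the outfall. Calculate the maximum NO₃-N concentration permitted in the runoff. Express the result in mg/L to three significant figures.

59.9 mg/L

Mass balance: 10·0.83 = 0.11·Cₑ + 0.72·2.38.
Cₑ = (8.3 − 1.714) / 0.11 = 59.88 mg/L.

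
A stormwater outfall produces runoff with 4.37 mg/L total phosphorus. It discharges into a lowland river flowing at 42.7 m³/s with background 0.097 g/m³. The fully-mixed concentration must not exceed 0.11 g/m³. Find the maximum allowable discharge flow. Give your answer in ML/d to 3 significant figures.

Mass balance at complete mixing: C_std·(Q_w + Q_r) = Q_w·C_e + Q_r·C_b.
Rearranging, Q_w = Q_r·(C_std − C_b)/(C_e − C_std) = 42.7·(0.11 − 0.097) / (4.37 − 0.11) = 0.1303 m³/s.
= 11.26 ML/d.

11.3 ML/d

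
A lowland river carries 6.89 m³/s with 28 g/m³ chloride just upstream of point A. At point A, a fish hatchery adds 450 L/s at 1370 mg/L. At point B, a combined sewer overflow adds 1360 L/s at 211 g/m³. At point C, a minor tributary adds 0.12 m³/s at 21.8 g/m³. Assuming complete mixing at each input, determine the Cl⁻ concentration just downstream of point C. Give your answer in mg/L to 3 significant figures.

125 mg/L

450 L/s = 0.45 m³/s.
After input A: C = (6.89·28 + 0.45·1370) / 7.34 = 110.3 mg/L.
1360 L/s = 1.36 m³/s.
After input B: C = (7.34·110.3 + 1.36·211) / 8.7 = 126 mg/L.
After input C: C = (8.7·126 + 0.12·21.8) / 8.82 = 124.6 mg/L.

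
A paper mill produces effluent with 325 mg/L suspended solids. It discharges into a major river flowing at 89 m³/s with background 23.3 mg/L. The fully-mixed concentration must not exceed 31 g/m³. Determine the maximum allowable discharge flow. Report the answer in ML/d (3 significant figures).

Mass balance at complete mixing: C_std·(Q_w + Q_r) = Q_w·C_e + Q_r·C_b.
Rearranging, Q_w = Q_r·(C_std − C_b)/(C_e − C_std) = 89·(31 − 23.3) / (325 − 31) = 2.331 m³/s.
= 201.4 ML/d.

201 ML/d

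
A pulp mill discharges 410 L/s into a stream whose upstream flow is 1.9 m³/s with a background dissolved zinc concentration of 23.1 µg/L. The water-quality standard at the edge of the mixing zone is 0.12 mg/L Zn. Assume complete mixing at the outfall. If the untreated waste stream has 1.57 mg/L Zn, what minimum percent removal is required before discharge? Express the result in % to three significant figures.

63.8 %

410 L/s = 0.41 m³/s.
23.1 µg/L = 0.0231 mg/L.
Mass balance: 0.12·2.31 = 0.41·Cₑ + 1.9·0.0231.
Cₑ = (0.2772 − 0.04389) / 0.41 = 0.569 mg/L.
Required removal = 1 − 0.569/1.57 = 63.75 %.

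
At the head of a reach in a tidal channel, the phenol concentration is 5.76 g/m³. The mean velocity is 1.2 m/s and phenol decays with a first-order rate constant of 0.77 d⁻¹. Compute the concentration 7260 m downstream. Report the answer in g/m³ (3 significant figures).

5.46 g/m³

Travel time t = 7260 m / 1.2 m/s = 7260/1.2 = 6050 s = 0.07002 d.
First-order decay: C = 5.76·exp(−0.77·0.07002) = 5.76·0.9475 = 5.458 g/m³.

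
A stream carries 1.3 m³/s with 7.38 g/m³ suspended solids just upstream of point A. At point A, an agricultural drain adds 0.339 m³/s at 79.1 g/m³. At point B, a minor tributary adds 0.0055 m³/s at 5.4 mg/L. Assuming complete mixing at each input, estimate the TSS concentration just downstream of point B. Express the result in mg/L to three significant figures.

After input A: C = (1.3·7.38 + 0.339·79.1) / 1.639 = 22.21 mg/L.
After input B: C = (1.639·22.21 + 0.0055·5.4) / 1.645 = 22.16 mg/L.

22.2 mg/L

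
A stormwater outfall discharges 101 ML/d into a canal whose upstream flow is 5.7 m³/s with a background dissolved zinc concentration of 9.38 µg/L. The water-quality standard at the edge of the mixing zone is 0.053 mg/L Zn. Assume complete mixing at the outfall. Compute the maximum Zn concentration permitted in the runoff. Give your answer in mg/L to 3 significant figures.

101 ML/d = 1.169 m³/s.
9.38 µg/L = 0.00938 mg/L.
Mass balance: 0.053·6.869 = 1.169·Cₑ + 5.7·0.00938.
Cₑ = (0.3641 − 0.05347) / 1.169 = 0.2657 mg/L.

0.266 mg/L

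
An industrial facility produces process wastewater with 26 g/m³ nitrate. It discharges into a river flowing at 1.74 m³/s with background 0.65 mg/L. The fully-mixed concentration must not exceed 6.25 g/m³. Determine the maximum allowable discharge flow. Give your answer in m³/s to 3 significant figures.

0.493 m³/s

Mass balance at complete mixing: C_std·(Q_w + Q_r) = Q_w·C_e + Q_r·C_b.
Rearranging, Q_w = Q_r·(C_std − C_b)/(C_e − C_std) = 1.74·(6.25 − 0.65) / (26 − 6.25) = 0.4934 m³/s.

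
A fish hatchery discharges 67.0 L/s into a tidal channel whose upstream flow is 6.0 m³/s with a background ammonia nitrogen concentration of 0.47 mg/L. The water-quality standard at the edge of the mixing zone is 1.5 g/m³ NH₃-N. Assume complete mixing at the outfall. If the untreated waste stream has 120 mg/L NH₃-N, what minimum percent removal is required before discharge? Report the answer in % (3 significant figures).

67.0 L/s = 0.067 m³/s.
Mass balance: 1.5·6.067 = 0.067·Cₑ + 6·0.47.
Cₑ = (9.101 − 2.82) / 0.067 = 93.74 mg/L.
Required removal = 1 − 93.74/120 = 21.88 %.

21.9 %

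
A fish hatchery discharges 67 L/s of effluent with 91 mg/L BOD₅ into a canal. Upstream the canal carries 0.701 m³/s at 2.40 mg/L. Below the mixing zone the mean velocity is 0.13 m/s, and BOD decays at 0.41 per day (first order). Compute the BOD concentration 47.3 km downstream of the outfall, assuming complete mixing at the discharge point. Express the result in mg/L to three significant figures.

1.80 mg/L

67 L/s = 0.067 m³/s.
After complete mixing, C₀ = (0.067·91 + 0.701·2.4) / 0.768 = 10.13 mg/L.
Travel time t = 4.73e+04 m / 0.13 m/s = 3.638e+05 s = 4.211 d.
C = 10.13·exp(−0.41·4.211) = 10.13·0.1779 = 1.802 mg/L.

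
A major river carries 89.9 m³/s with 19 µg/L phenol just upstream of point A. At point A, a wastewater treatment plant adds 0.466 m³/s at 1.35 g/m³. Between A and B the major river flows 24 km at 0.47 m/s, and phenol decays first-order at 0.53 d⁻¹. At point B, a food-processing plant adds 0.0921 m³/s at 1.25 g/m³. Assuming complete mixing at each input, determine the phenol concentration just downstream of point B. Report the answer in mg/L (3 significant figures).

19 µg/L = 0.019 mg/L.
After input A: C = (89.9·0.019 + 0.466·1.35) / 90.37 = 0.02586 mg/L.
Over the 24 km reach to input B (t = 5.106e+04 s = 0.591 d), decay gives C = 0.02586·exp(−0.53·0.591) = 0.01891 mg/L.
After input B: C = (90.37·0.01891 + 0.0921·1.25) / 90.46 = 0.02016 mg/L.

0.0202 mg/L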